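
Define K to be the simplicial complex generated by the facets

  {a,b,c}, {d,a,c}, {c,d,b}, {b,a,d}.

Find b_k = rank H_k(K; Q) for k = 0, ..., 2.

We work with the vertex ordering a < b < c < d. The simplices of K, each written with vertices in increasing order, are:

  0-simplices (4): a, b, c, d
  1-simplices (6): ab, ac, ad, bc, bd, cd
  2-simplices (4): abc, abd, acd, bcd

so the chain groups are C_0 ≅ Z^4, C_1 ≅ Z^6, C_2 ≅ Z^4.

Boundary ∂_1: C_1 → C_0 maps an edge to its endpoints' difference, ∂[p,q] = q − p. For instance
  ∂ac = c − a.
The resulting 4×6 matrix has rank 3, and its Smith normal form has invariant factors (1,1,1).

Boundary ∂_2: C_2 → C_1 acts by ∂[p,q,r] = [q,r] − [p,r] + [p,q]. For instance
  ∂abd = bd − ad + ab,
  ∂bcd = cd − bd + bc.
The 6×4 boundary matrix has rank 3 and Smith normal form diag(1,1,1).

Computing H_k = (kernel of ∂_k) / (image of ∂_{k+1}):

  H_0: rank C_0 − rank ∂_1 = 4 − 3 = 1, and the invariant factors of ∂_1 are all 1, so H_0 = Z.
  H_1: rank ker ∂_1 − rank ∂_2 = (6 − 3) − 3 = 0, and the invariant factors of ∂_2 are all 1, so H_1 = 0.
  H_2: rank ker ∂_2 − rank ∂_3 = (4 − 3) − 0 = 1, and there is no ∂_3, so H_2 = Z.

As a check, the Euler characteristic is 4 − 6 + 4 = 2, which agrees with 1 − 0 + 1 = 2.

Hence the Betti numbers are b_0 = 1, b_1 = 0, b_2 = 1.

b_0 = 1, b_1 = 0, b_2 = 1.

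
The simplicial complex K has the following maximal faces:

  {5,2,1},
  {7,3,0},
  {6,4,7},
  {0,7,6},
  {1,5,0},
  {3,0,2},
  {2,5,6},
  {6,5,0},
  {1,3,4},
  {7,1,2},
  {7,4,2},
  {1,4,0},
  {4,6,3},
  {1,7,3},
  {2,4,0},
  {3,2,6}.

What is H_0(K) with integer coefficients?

Take the total order 0 < 1 < 2 < 3 < 4 < 5 < 6 < 7 on the vertex set. Then K (dimension 2) consists of the simplices:

  0-simplices (8): [0], [1], [2], [3], [4], [5], [6], [7]
  1-simplices (24): (24 of them)
  2-simplices (16): [0,1,4], [0,1,5], [0,2,3], [0,2,4], [0,3,7], [0,5,6], [0,6,7], [1,2,5], [1,2,7], [1,3,4], [1,3,7], [2,3,6], [2,4,7], [2,5,6], [3,4,6], [4,6,7]

giving chain groups C_0 ≅ Z^8, C_1 ≅ Z^24, C_2 ≅ Z^16.

Boundary ∂_1: C_1 → C_0 sends each edge [p,q] (with p < q) to q − p.
As a 8×24 matrix over Z this has rank 7, with invariant factors (1,1,1,1,1,1,1).

The boundary map ∂_2: C_2 → C_1 acts by ∂[p,q,r] = [q,r] − [p,r] + [p,q]. For instance
  ∂[2,3,6] = [3,6] − [2,6] + [2,3],
  ∂[0,2,3] = [2,3] − [0,3] + [0,2].
The resulting 24×16 matrix has rank 15, and its Smith normal form has invariant factors (1,1,1,1,1,1,1,1,1,1,1,1,1,1,1).

From H_k ≅ ker(∂_k) / im(∂_{k+1}) we obtain:

  H_0: rank C_0 − rank ∂_1 = 8 − 7 = 1, and the invariant factors of ∂_1 are all 1, so H_0 = Z.

(K is a triangulation of the torus T^2.)

H_0 = Z.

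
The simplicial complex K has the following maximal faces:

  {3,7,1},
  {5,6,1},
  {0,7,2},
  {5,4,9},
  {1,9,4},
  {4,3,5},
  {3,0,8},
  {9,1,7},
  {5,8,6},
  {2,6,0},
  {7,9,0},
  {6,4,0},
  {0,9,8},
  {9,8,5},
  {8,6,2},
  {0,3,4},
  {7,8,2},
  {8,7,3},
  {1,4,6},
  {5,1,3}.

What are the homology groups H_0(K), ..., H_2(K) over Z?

H_0 = Z,  H_1 = Z ⊕ Z/2Z,  H_2 = 0.

Fix the vertex order 0 < 1 < 2 < 3 < 4 < 5 < 6 < 7 < 8 < 9 and write every simplex with vertices in increasing order. Then dim K = 2 and the simplices of K are:

  0-simplices (10): [0], [1], [2], [3], [4], [5], [6], [7], [8], [9]
  1-simplices (30): (30 of them)
  2-simplices (20): (20 of them)

Hence C_0 ≅ Z^10, C_1 ≅ Z^30, C_2 ≅ Z^20.

Boundary ∂_1: C_1 → C_0 is given by ∂[p,q] = [q] − [p].
As a 10×30 matrix over Z this has rank 9, with invariant factors (1,1,1,1,1,1,1,1,1).

Boundary ∂_2: C_2 → C_1 maps a triangle to the signed sum of its edges. For instance
  ∂[2,7,8] = [7,8] − [2,8] + [2,7],
  ∂[5,8,9] = [8,9] − [5,9] + [5,8].
As a 30×20 matrix over Z this has rank 20, with invariant factors (1,1,1,1,1,1,1,1,1,1,1,1,1,1,1,1,1,1,1,2).

Reading off H_k = ker ∂_k / im ∂_{k+1}:

  H_0: rank C_0 − rank ∂_1 = 10 − 9 = 1, and the invariant factors of ∂_1 are all 1, so H_0 = Z.
  H_1: rank ker ∂_1 − rank ∂_2 = (30 − 9) − 20 = 1, and ∂_2 has invariant factor 2 > 1, so H_1 = Z ⊕ Z/2Z.
  H_2: rank ker ∂_2 − rank ∂_3 = (20 − 20) − 0 = 0, and there is no ∂_3, so H_2 = 0.

As a check, the Euler characteristic is 10 − 30 + 20 = 0, which agrees with 1 − 1 + 0 = 0.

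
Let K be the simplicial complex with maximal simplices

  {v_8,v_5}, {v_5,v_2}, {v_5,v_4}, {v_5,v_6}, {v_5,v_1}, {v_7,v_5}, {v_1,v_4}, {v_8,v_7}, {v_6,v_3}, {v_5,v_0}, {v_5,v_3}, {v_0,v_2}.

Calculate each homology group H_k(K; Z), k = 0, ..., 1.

We work with the vertex ordering v_0 < v_1 < v_2 < v_3 < v_4 < v_5 < v_6 < v_7 < v_8. The simplices of K, each written with vertices in increasing order, are:

  0-simplices (9): [v_0], [v_1], [v_2], [v_3], [v_4], [v_5], [v_6], [v_7], [v_8]
  1-simplices (12): [v_0,v_2], [v_0,v_5], [v_1,v_4], [v_1,v_5], [v_2,v_5], [v_3,v_5], [v_3,v_6], [v_4,v_5], [v_5,v_6], [v_5,v_7], [v_5,v_8], [v_7,v_8]

so the chain groups are C_0 ≅ Z^9, C_1 ≅ Z^12.

The boundary map ∂_1: C_1 → C_0 maps an edge to its endpoints' difference, ∂[p,q] = q − p.
The 9×12 boundary matrix has rank 8 and Smith normal form diag(1,1,1,1,1,1,1,1).

Now H_k = ker ∂_k / im ∂_{k+1}, so:

  H_0: rank C_0 − rank ∂_1 = 9 − 8 = 1, and the invariant factors of ∂_1 are all 1, so H_0 ≅ Z.
  H_1: rank ker ∂_1 − rank ∂_2 = (12 − 8) − 0 = 4, and there is no ∂_2, so H_1 ≅ Z^4.

(K is a triangulation of a wedge of 4 circles.)

H_0 ≅ Z,  H_1 ≅ Z^4.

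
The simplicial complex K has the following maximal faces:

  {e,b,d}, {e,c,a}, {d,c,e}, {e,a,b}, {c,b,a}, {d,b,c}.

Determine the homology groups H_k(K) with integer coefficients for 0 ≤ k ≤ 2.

Fix the vertex order a < b < c < d < e and write every simplex with vertices in increasing order. Then dim K = 2 and the simplices of K are:

  0-simplices (5): a, b, c, d, e
  1-simplices (9): ab, ac, ae, bc, bd, be, cd, ce, de
  2-simplices (6): abc, abe, ace, bcd, bde, cde

Hence C_0 ≅ Z^5, C_1 ≅ Z^9, C_2 ≅ Z^6.

The boundary map ∂_1: C_1 → C_0 is given by ∂[p,q] = [q] − [p]. For instance
  ∂ae = e − a.
The 5×9 boundary matrix has rank 4 and Smith normal form diag(1,1,1,1).

The boundary map ∂_2: C_2 → C_1 maps a triangle to the signed sum of its edges. For instance
  ∂bcd = cd − bd + bc,
  ∂bde = de − be + bd.
The resulting 9×6 matrix has rank 5, and its Smith normal form has invariant factors (1,1,1,1,1).

From H_k ≅ ker(∂_k) / im(∂_{k+1}) we obtain:

  H_0: rank C_0 − rank ∂_1 = 5 − 4 = 1, and the invariant factors of ∂_1 are all 1, so H_0 ≅ Z.
  H_1: rank ker ∂_1 − rank ∂_2 = (9 − 4) − 5 = 0, and the invariant factors of ∂_2 are all 1, so H_1 ≅ 0.
  H_2: rank ker ∂_2 − rank ∂_3 = (6 − 5) − 0 = 1, and there is no ∂_3, so H_2 ≅ Z.

H_0 ≅ Z,  H_1 = 0,  H_2 ≅ Z.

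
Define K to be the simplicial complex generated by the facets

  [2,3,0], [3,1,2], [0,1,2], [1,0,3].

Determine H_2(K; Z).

Order the vertices as 0 < 1 < 2 < 3. Listing each simplex with vertices in this order, K has dimension 2 with simplices:

  0-simplices (4): [0], [1], [2], [3]
  1-simplices (6): [0,1], [0,2], [0,3], [1,2], [1,3], [2,3]
  2-simplices (4): [0,1,2], [0,1,3], [0,2,3], [1,2,3]

giving chain groups C_0 ≅ Z^4, C_1 ≅ Z^6, C_2 ≅ Z^4.

∂_1: C_1 → C_0 sends each edge [p,q] (with p < q) to q − p. For instance
  ∂[2,3] = [3] − [2].
This gives a 4×6 integer matrix of rank 3; reducing to Smith normal form yields diagonal entries (1,1,1).

Boundary ∂_2: C_2 → C_1 acts by ∂[p,q,r] = [q,r] − [p,r] + [p,q]. For instance
  ∂[0,1,3] = [1,3] − [0,3] + [0,1],
  ∂[0,2,3] = [2,3] − [0,3] + [0,2].
This gives a 6×4 integer matrix of rank 3; reducing to Smith normal form yields diagonal entries (1,1,1).

From H_k ≅ ker(∂_k) / im(∂_{k+1}) we obtain:

  H_2: rank ker ∂_2 − rank ∂_3 = (4 − 3) − 0 = 1, and there is no ∂_3, so H_2 = Z.

(K is a triangulation of the 2-sphere S^2.)

H_2 ≅ Z.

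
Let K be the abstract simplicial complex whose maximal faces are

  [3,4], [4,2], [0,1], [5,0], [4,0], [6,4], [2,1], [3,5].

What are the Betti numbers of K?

b_0 = 1, b_1 = 2.

Fix the vertex order 0 < 1 < 2 < 3 < 4 < 5 < 6 and write every simplex with vertices in increasing order. Then dim K = 1 and the simplices of K are:

  0-simplices (7): [0], [1], [2], [3], [4], [5], [6]
  1-simplices (8): [0,1], [0,4], [0,5], [1,2], [2,4], [3,4], [3,5], [4,6]

giving chain groups C_0 ≅ Z^7, C_1 ≅ Z^8.

∂_1: C_1 → C_0 maps an edge to its endpoints' difference, ∂[p,q] = q − p.
The 7×8 boundary matrix has rank 6 and Smith normal form diag(1,1,1,1,1,1).

Now H_k = ker ∂_k / im ∂_{k+1}, so:

  H_0: rank C_0 − rank ∂_1 = 7 − 6 = 1, and the invariant factors of ∂_1 are all 1, so H_0 ≅ Z.
  H_1: rank ker ∂_1 − rank ∂_2 = (8 − 6) − 0 = 2, and there is no ∂_2, so H_1 ≅ Z^2.

Hence the Betti numbers are b_0 = 1, b_1 = 2.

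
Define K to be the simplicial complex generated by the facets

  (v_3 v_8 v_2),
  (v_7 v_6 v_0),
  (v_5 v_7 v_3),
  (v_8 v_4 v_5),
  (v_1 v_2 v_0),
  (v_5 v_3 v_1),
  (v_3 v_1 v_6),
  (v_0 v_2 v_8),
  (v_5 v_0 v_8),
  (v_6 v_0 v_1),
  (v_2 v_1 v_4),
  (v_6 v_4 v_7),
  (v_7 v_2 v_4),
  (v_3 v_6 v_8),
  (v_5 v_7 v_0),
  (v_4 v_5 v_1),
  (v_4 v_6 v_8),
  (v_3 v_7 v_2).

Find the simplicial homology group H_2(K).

H_2 ≅ Z.

We work with the vertex ordering v_0 < v_1 < v_2 < v_3 < v_4 < v_5 < v_6 < v_7 < v_8. The simplices of K, each written with vertices in increasing order, are:

  0-simplices (9): [v_0], [v_1], [v_2], [v_3], [v_4], [v_5], [v_6], [v_7], [v_8]
  1-simplices (27): (27 of them)
  2-simplices (18): (18 of them)

so the chain groups are C_0 ≅ Z^9, C_1 ≅ Z^27, C_2 ≅ Z^18.

∂_1: C_1 → C_0 is given by ∂[p,q] = [q] − [p]. For instance
  ∂[v_5,v_7] = [v_7] − [v_5].
This gives a 9×27 integer matrix of rank 8; reducing to Smith normal form yields diagonal entries (1,1,1,1,1,1,1,1).

Boundary ∂_2: C_2 → C_1 sends each 2-simplex [p,q,r] to [q,r] − [p,r] + [p,q]. For instance
  ∂[v_0,v_5,v_8] = [v_5,v_8] − [v_0,v_8] + [v_0,v_5],
  ∂[v_1,v_3,v_6] = [v_3,v_6] − [v_1,v_6] + [v_1,v_3].
As a 27×18 matrix over Z this has rank 17, with invariant factors (1,1,1,1,1,1,1,1,1,1,1,1,1,1,1,1,1).

Now H_k = ker ∂_k / im ∂_{k+1}, so:

  H_2: rank ker ∂_2 − rank ∂_3 = (18 − 17) − 0 = 1, and there is no ∂_3, so H_2 ≅ Z.

(K is a triangulation of the torus T^2.)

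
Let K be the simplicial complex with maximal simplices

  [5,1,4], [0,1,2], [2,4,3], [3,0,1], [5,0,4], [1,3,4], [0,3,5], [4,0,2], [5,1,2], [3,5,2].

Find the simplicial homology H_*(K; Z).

H_0 ≅ Z,  H_1 ≅ Z/2Z,  H_2 = 0.

Fix the vertex order 0 < 1 < 2 < 3 < 4 < 5 and write every simplex with vertices in increasing order. Then dim K = 2 and the simplices of K are:

  0-simplices (6): [0], [1], [2], [3], [4], [5]
  1-simplices (15): [0,1], [0,2], [0,3], [0,4], [0,5], [1,2], [1,3], [1,4], [1,5], [2,3], [2,4], [2,5], [3,4], [3,5], [4,5]
  2-simplices (10): [0,1,2], [0,1,3], [0,2,4], [0,3,5], [0,4,5], [1,2,5], [1,3,4], [1,4,5], [2,3,4], [2,3,5]

Hence C_0 ≅ Z^6, C_1 ≅ Z^15, C_2 ≅ Z^10.

Boundary ∂_1: C_1 → C_0 sends each edge [p,q] (with p < q) to q − p. For instance
  ∂[0,2] = [2] − [0].
The resulting 6×15 matrix has rank 5, and its Smith normal form has invariant factors (1,1,1,1,1).

Boundary ∂_2: C_2 → C_1 maps a triangle to the signed sum of its edges. For instance
  ∂[1,4,5] = [4,5] − [1,5] + [1,4],
  ∂[1,2,5] = [2,5] − [1,5] + [1,2].
As a 15×10 matrix over Z this has rank 10, with invariant factors (1,1,1,1,1,1,1,1,1,2).

Reading off H_k = ker ∂_k / im ∂_{k+1}:

  H_0: rank C_0 − rank ∂_1 = 6 − 5 = 1, and the invariant factors of ∂_1 are all 1, so H_0 = Z.
  H_1: rank ker ∂_1 − rank ∂_2 = (15 − 5) − 10 = 0, and ∂_2 has invariant factor 2 > 1, so H_1 = Z/2Z.
  H_2: rank ker ∂_2 − rank ∂_3 = (10 − 10) − 0 = 0, and there is no ∂_3, so H_2 = 0.

As a check, the Euler characteristic is 6 − 15 + 10 = 1, which agrees with 1 − 0 + 0 = 1.
(K is a triangulation of the real projective plane RP^2.)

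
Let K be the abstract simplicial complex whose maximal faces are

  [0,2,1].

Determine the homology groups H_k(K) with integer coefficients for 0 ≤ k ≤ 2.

K has 3 vertices, 3 edges, 1 triangle.
rank ∂_0 = 0, rank ∂_1 = 2 ⇒ b_0 = 3 − 0 − 2 = 1; all invariant factors of ∂_1 are 1 so no torsion. So H_0 ≅ Z.
rank ∂_1 = 2, rank ∂_2 = 1 ⇒ b_1 = 3 − 2 − 1 = 0; all invariant factors of ∂_2 are 1 so no torsion. So H_1 ≅ 0.
rank ∂_2 = 1, rank ∂_3 = 0 ⇒ b_2 = 1 − 1 − 0 = 0. So H_2 ≅ 0.

H_0 = Z,  H_1 = 0,  H_2 = 0.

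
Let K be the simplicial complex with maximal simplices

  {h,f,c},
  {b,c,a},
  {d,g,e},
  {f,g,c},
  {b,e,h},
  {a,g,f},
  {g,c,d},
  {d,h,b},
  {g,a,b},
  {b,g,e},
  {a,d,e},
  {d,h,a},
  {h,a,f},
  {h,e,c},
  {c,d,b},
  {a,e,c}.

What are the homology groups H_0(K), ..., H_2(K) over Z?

H_0 = Z,  H_1 = Z^2,  H_2 = Z.

Fix the vertex order a < b < c < d < e < f < g < h and write every simplex with vertices in increasing order. Then dim K = 2 and the simplices of K are:

  0-simplices (8): a, b, c, d, e, f, g, h
  1-simplices (24): ab, ac, ad, ae, af, ag, ah, bc, bd, be, bg, bh, cd, ce, cf, cg, ch, de, dg, dh, eg, eh, fg, fh
  2-simplices (16): abc, abg, ace, ade, adh, afg, afh, bcd, bdh, beg, beh, cdg, ceh, cfg, cfh, deg

so the chain groups are C_0 ≅ Z^8, C_1 ≅ Z^24, C_2 ≅ Z^16.

The boundary map ∂_1: C_1 → C_0 sends each edge [p,q] (with p < q) to q − p. For instance
  ∂ad = d − a.
As a 8×24 matrix over Z this has rank 7, with invariant factors (1,1,1,1,1,1,1).

The boundary map ∂_2: C_2 → C_1 sends each 2-simplex [p,q,r] to [q,r] − [p,r] + [p,q]. For instance
  ∂beh = eh − bh + be,
  ∂ceh = eh − ch + ce.
As a 24×16 matrix over Z this has rank 15, with invariant factors (1,1,1,1,1,1,1,1,1,1,1,1,1,1,1).

Reading off H_k = ker ∂_k / im ∂_{k+1}:

  H_0: rank C_0 − rank ∂_1 = 8 − 7 = 1, and the invariant factors of ∂_1 are all 1, so H_0 = Z.
  H_1: rank ker ∂_1 − rank ∂_2 = (24 − 7) − 15 = 2, and the invariant factors of ∂_2 are all 1, so H_1 = Z^2.
  H_2: rank ker ∂_2 − rank ∂_3 = (16 − 15) − 0 = 1, and there is no ∂_3, so H_2 = Z.

(K is a triangulation of the torus T^2.)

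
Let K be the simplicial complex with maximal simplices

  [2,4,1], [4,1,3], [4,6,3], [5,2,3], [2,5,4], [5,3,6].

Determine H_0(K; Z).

K has 6 vertices, 12 edges, 6 triangles.
rank ∂_0 = 0, rank ∂_1 = 5 ⇒ b_0 = 6 − 0 − 5 = 1; all invariant factors of ∂_1 are 1 so no torsion. So H_0 = Z.

H_0 ≅ Z.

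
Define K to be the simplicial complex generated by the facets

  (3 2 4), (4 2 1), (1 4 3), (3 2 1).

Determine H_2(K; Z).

H_2 = Z.

Take the total order 1 < 2 < 3 < 4 on the vertex set. Then K (dimension 2) consists of the simplices:

  0-simplices (4): [1], [2], [3], [4]
  1-simplices (6): [1,2], [1,3], [1,4], [2,3], [2,4], [3,4]
  2-simplices (4): [1,2,3], [1,2,4], [1,3,4], [2,3,4]

Hence C_0 ≅ Z^4, C_1 ≅ Z^6, C_2 ≅ Z^4.

The boundary map ∂_1: C_1 → C_0 sends each edge [p,q] (with p < q) to q − p.
This gives a 4×6 integer matrix of rank 3; reducing to Smith normal form yields diagonal entries (1,1,1).

The boundary map ∂_2: C_2 → C_1 maps a triangle to the signed sum of its edges. For instance
  ∂[1,2,3] = [2,3] − [1,3] + [1,2],
  ∂[1,3,4] = [3,4] − [1,4] + [1,3].
The resulting 6×4 matrix has rank 3, and its Smith normal form has invariant factors (1,1,1).

From H_k ≅ ker(∂_k) / im(∂_{k+1}) we obtain:

  H_2: rank ker ∂_2 − rank ∂_3 = (4 − 3) − 0 = 1, and there is no ∂_3, so H_2 = Z.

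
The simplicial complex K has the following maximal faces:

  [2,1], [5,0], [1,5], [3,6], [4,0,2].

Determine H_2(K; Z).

Order the vertices as 0 < 1 < 2 < 3 < 4 < 5 < 6. Listing each simplex with vertices in this order, K has dimension 2 with simplices:

  0-simplices (7): [0], [1], [2], [3], [4], [5], [6]
  1-simplices (7): [0,2], [0,4], [0,5], [1,2], [1,5], [2,4], [3,6]
  2-simplices (1): [0,2,4]

giving chain groups C_0 ≅ Z^7, C_1 ≅ Z^7, C_2 ≅ Z^1.

Boundary ∂_1: C_1 → C_0 is given by ∂[p,q] = [q] − [p].
As a 7×7 matrix over Z this has rank 5, with invariant factors (1,1,1,1,1).

∂_2: C_2 → C_1 sends each 2-simplex [p,q,r] to [q,r] − [p,r] + [p,q]. For instance
  ∂[0,2,4] = [2,4] − [0,4] + [0,2].
As a 7×1 matrix over Z this has rank 1, with invariant factors (1).

Now H_k = ker ∂_k / im ∂_{k+1}, so:

  H_2: rank ker ∂_2 − rank ∂_3 = (1 − 1) − 0 = 0, and there is no ∂_3, so H_2 ≅ 0.

H_2 ≅ 0.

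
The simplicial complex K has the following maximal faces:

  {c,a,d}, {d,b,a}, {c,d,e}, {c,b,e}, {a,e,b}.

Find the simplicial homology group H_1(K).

H_1 = Z.

Fix the vertex order a < b < c < d < e and write every simplex with vertices in increasing order. Then dim K = 2 and the simplices of K are:

  0-simplices (5): a, b, c, d, e
  1-simplices (10): ab, ac, ad, ae, bc, bd, be, cd, ce, de
  2-simplices (5): abd, abe, acd, bce, cde

giving chain groups C_0 ≅ Z^5, C_1 ≅ Z^10, C_2 ≅ Z^5.

The boundary map ∂_1: C_1 → C_0 maps an edge to its endpoints' difference, ∂[p,q] = q − p.
The resulting 5×10 matrix has rank 4, and its Smith normal form has invariant factors (1,1,1,1).

Boundary ∂_2: C_2 → C_1 maps a triangle to the signed sum of its edges. For instance
  ∂abe = be − ae + ab,
  ∂bce = ce − be + bc.
The resulting 10×5 matrix has rank 5, and its Smith normal form has invariant factors (1,1,1,1,1).

Now H_k = ker ∂_k / im ∂_{k+1}, so:

  H_1: rank ker ∂_1 − rank ∂_2 = (10 − 4) − 5 = 1, and the invariant factors of ∂_2 are all 1, so H_1 ≅ Z.

(K is a triangulation of the Möbius band.)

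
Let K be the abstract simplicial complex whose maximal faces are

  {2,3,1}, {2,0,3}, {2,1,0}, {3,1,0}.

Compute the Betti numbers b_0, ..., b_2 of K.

Fix the vertex order 0 < 1 < 2 < 3 and write every simplex with vertices in increasing order. Then dim K = 2 and the simplices of K are:

  0-simplices (4): [0], [1], [2], [3]
  1-simplices (6): [0,1], [0,2], [0,3], [1,2], [1,3], [2,3]
  2-simplices (4): [0,1,2], [0,1,3], [0,2,3], [1,2,3]

so the chain groups are C_0 ≅ Z^4, C_1 ≅ Z^6, C_2 ≅ Z^4.

Boundary ∂_1: C_1 → C_0 maps an edge to its endpoints' difference, ∂[p,q] = q − p. For instance
  ∂[0,1] = [1] − [0].
The resulting 4×6 matrix has rank 3, and its Smith normal form has invariant factors (1,1,1).

∂_2: C_2 → C_1 acts by ∂[p,q,r] = [q,r] − [p,r] + [p,q]. For instance
  ∂[0,2,3] = [2,3] − [0,3] + [0,2],
  ∂[0,1,2] = [1,2] − [0,2] + [0,1].
The resulting 6×4 matrix has rank 3, and its Smith normal form has invariant factors (1,1,1).

Reading off H_k = ker ∂_k / im ∂_{k+1}:

  H_0: rank C_0 − rank ∂_1 = 4 − 3 = 1, and the invariant factors of ∂_1 are all 1, so H_0 = Z.
  H_1: rank ker ∂_1 − rank ∂_2 = (6 − 3) − 3 = 0, and the invariant factors of ∂_2 are all 1, so H_1 = 0.
  H_2: rank ker ∂_2 − rank ∂_3 = (4 − 3) − 0 = 1, and there is no ∂_3, so H_2 = Z.

Hence the Betti numbers are b_0 = 1, b_1 = 0, b_2 = 1.

b_0 = 1, b_1 = 0, b_2 = 1.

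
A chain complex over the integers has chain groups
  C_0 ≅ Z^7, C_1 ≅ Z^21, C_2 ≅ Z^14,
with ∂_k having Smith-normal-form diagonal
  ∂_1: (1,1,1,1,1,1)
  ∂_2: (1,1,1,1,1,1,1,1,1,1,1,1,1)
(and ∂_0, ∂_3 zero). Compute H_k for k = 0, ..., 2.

H_0 = Z,  H_1 = Z^2,  H_2 = Z.

H_0: b_0 = 7 − 0 − 6 = 1; torsion from ∂_1 factors > 1: none. So H_0 = Z.
H_1: b_1 = 21 − 6 − 13 = 2; torsion from ∂_2 factors > 1: none. So H_1 = Z^2.
H_2: b_2 = 14 − 13 − 0 = 1; torsion from ∂_3 factors > 1: none. So H_2 = Z.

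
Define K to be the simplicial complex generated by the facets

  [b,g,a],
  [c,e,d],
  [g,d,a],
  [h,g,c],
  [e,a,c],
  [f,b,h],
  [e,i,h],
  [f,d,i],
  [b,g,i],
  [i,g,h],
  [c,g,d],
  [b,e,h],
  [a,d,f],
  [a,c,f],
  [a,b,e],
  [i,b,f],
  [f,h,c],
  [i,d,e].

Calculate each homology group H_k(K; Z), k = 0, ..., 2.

H_0 = Z,  H_1 = Z ⊕ Z/2,  H_2 = 0.

Order the vertices as a < b < c < d < e < f < g < h < i. Listing each simplex with vertices in this order, K has dimension 2 with simplices:

  0-simplices (9): a, b, c, d, e, f, g, h, i
  1-simplices (27): ab, ac, ad, ae, af, ag, be, bf, bg, bh, bi, cd, ce, cf, cg, ch, de, df, dg, di, eh, ei, fh, fi, gh, gi, hi
  2-simplices (18): abe, abg, ace, acf, adf, adg, beh, bfh, bfi, bgi, cde, cdg, cfh, cgh, dei, dfi, ehi, ghi

so the chain groups are C_0 ≅ Z^9, C_1 ≅ Z^27, C_2 ≅ Z^18.

Boundary ∂_1: C_1 → C_0 is given by ∂[p,q] = [q] − [p]. For instance
  ∂ae = e − a.
This gives a 9×27 integer matrix of rank 8; reducing to Smith normal form yields diagonal entries (1,1,1,1,1,1,1,1).

Boundary ∂_2: C_2 → C_1 acts by ∂[p,q,r] = [q,r] − [p,r] + [p,q]. For instance
  ∂cgh = gh − ch + cg,
  ∂cde = de − ce + cd.
As a 27×18 matrix over Z this has rank 18, with invariant factors (1,1,1,1,1,1,1,1,1,1,1,1,1,1,1,1,1,2).

Computing H_k = (kernel of ∂_k) / (image of ∂_{k+1}):

  H_0: rank C_0 − rank ∂_1 = 9 − 8 = 1, and the invariant factors of ∂_1 are all 1, so H_0 = Z.
  H_1: rank ker ∂_1 − rank ∂_2 = (27 − 8) − 18 = 1, and ∂_2 has invariant factor 2 > 1, so H_1 = Z ⊕ Z/2.
  H_2: rank ker ∂_2 − rank ∂_3 = (18 − 18) − 0 = 0, and there is no ∂_3, so H_2 = 0.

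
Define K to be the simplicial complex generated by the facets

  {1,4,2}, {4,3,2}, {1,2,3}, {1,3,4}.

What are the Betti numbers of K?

b_0 = 1, b_1 = 0, b_2 = 1.

K has 4 vertices, 6 edges, 4 triangles.
rank ∂_0 = 0, rank ∂_1 = 3 ⇒ b_0 = 4 − 0 − 3 = 1; all invariant factors of ∂_1 are 1 so no torsion. So H_0 = Z.
rank ∂_1 = 3, rank ∂_2 = 3 ⇒ b_1 = 6 − 3 − 3 = 0; all invariant factors of ∂_2 are 1 so no torsion. So H_1 = 0.
rank ∂_2 = 3, rank ∂_3 = 0 ⇒ b_2 = 4 − 3 − 0 = 1. So H_2 = Z.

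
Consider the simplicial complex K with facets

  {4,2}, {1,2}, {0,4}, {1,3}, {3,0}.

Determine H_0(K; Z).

Order the vertices as 0 < 1 < 2 < 3 < 4. Listing each simplex with vertices in this order, K has dimension 1 with simplices:

  0-simplices (5): [0], [1], [2], [3], [4]
  1-simplices (5): [0,3], [0,4], [1,2], [1,3], [2,4]

giving chain groups C_0 ≅ Z^5, C_1 ≅ Z^5.

The boundary map ∂_1: C_1 → C_0 maps an edge to its endpoints' difference, ∂[p,q] = q − p.
The resulting 5×5 matrix has rank 4, and its Smith normal form has invariant factors (1,1,1,1).

Reading off H_k = ker ∂_k / im ∂_{k+1}:

  H_0: rank C_0 − rank ∂_1 = 5 − 4 = 1, and the invariant factors of ∂_1 are all 1, so H_0 = Z.

H_0 = Z.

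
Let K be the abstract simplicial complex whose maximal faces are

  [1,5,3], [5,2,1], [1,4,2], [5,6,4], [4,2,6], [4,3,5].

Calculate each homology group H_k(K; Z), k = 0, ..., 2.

K has 6 vertices, 12 edges, 6 triangles.
rank ∂_0 = 0, rank ∂_1 = 5 ⇒ b_0 = 6 − 0 − 5 = 1; all invariant factors of ∂_1 are 1 so no torsion. So H_0 ≅ Z.
rank ∂_1 = 5, rank ∂_2 = 6 ⇒ b_1 = 12 − 5 − 6 = 1; all invariant factors of ∂_2 are 1 so no torsion. So H_1 ≅ Z.
rank ∂_2 = 6, rank ∂_3 = 0 ⇒ b_2 = 6 − 6 − 0 = 0. So H_2 ≅ 0.

H_0 ≅ Z,  H_1 ≅ Z,  H_2 = 0.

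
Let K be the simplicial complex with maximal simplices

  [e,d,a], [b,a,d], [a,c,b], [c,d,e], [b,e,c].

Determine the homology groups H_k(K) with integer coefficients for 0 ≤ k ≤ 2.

We work with the vertex ordering a < b < c < d < e. The simplices of K, each written with vertices in increasing order, are:

  0-simplices (5): a, b, c, d, e
  1-simplices (10): ab, ac, ad, ae, bc, bd, be, cd, ce, de
  2-simplices (5): abc, abd, ade, bce, cde

giving chain groups C_0 ≅ Z^5, C_1 ≅ Z^10, C_2 ≅ Z^5.

∂_1: C_1 → C_0 sends each edge [p,q] (with p < q) to q − p. For instance
  ∂ce = e − c.
The resulting 5×10 matrix has rank 4, and its Smith normal form has invariant factors (1,1,1,1).

The boundary map ∂_2: C_2 → C_1 sends each 2-simplex [p,q,r] to [q,r] − [p,r] + [p,q]. For instance
  ∂abc = bc − ac + ab,
  ∂abd = bd − ad + ab.
The resulting 10×5 matrix has rank 5, and its Smith normal form has invariant factors (1,1,1,1,1).

From H_k ≅ ker(∂_k) / im(∂_{k+1}) we obtain:

  H_0: rank C_0 − rank ∂_1 = 5 − 4 = 1, and the invariant factors of ∂_1 are all 1, so H_0 = Z.
  H_1: rank ker ∂_1 − rank ∂_2 = (10 − 4) − 5 = 1, and the invariant factors of ∂_2 are all 1, so H_1 = Z.
  H_2: rank ker ∂_2 − rank ∂_3 = (5 − 5) − 0 = 0, and there is no ∂_3, so H_2 = 0.

(K is a triangulation of the Möbius band.)

H_0 ≅ Z,  H_1 ≅ Z,  H_2 = 0.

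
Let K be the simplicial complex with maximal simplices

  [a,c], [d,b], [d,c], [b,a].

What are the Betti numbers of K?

b_0 = 1, b_1 = 1.

Fix the vertex order a < b < c < d and write every simplex with vertices in increasing order. Then dim K = 1 and the simplices of K are:

  0-simplices (4): a, b, c, d
  1-simplices (4): ab, ac, bd, cd

so the chain groups are C_0 ≅ Z^4, C_1 ≅ Z^4.

The boundary map ∂_1: C_1 → C_0 maps an edge to its endpoints' difference, ∂[p,q] = q − p. For instance
  ∂cd = d − c.
As a 4×4 matrix over Z this has rank 3, with invariant factors (1,1,1).

Reading off H_k = ker ∂_k / im ∂_{k+1}:

  H_0: rank C_0 − rank ∂_1 = 4 − 3 = 1, and the invariant factors of ∂_1 are all 1, so H_0 ≅ Z.
  H_1: rank ker ∂_1 − rank ∂_2 = (4 − 3) − 0 = 1, and there is no ∂_2, so H_1 ≅ Z.

As a check, the Euler characteristic is 4 − 4 = 0, which agrees with 1 − 1 = 0.

Hence the Betti numbers are b_0 = 1, b_1 = 1.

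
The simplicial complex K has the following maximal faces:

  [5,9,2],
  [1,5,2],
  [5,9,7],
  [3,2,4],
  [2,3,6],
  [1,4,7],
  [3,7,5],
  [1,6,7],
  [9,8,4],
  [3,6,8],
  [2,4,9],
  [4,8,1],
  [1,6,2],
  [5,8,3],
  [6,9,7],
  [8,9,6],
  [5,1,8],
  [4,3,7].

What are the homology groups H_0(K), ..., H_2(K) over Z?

Order the vertices as 1 < 2 < 3 < 4 < 5 < 6 < 7 < 8 < 9. Listing each simplex with vertices in this order, K has dimension 2 with simplices:

  0-simplices (9): [1], [2], [3], [4], [5], [6], [7], [8], [9]
  1-simplices (27): (27 of them)
  2-simplices (18): [1,2,5], [1,2,6], [1,4,7], [1,4,8], [1,5,8], [1,6,7], [2,3,4], [2,3,6], [2,4,9], [2,5,9], [3,4,7], [3,5,7], [3,5,8], [3,6,8], [4,8,9], [5,7,9], [6,7,9], [6,8,9]

Hence C_0 ≅ Z^9, C_1 ≅ Z^27, C_2 ≅ Z^18.

Boundary ∂_1: C_1 → C_0 is given by ∂[p,q] = [q] − [p].
The resulting 9×27 matrix has rank 8, and its Smith normal form has invariant factors (1,1,1,1,1,1,1,1).

The boundary map ∂_2: C_2 → C_1 acts by ∂[p,q,r] = [q,r] − [p,r] + [p,q]. For instance
  ∂[3,6,8] = [6,8] − [3,8] + [3,6],
  ∂[3,5,7] = [5,7] − [3,7] + [3,5].
This gives a 27×18 integer matrix of rank 17; reducing to Smith normal form yields diagonal entries (1,1,1,1,1,1,1,1,1,1,1,1,1,1,1,1,1).

Computing H_k = (kernel of ∂_k) / (image of ∂_{k+1}):

  H_0: rank C_0 − rank ∂_1 = 9 − 8 = 1, and the invariant factors of ∂_1 are all 1, so H_0 ≅ Z.
  H_1: rank ker ∂_1 − rank ∂_2 = (27 − 8) − 17 = 2, and the invariant factors of ∂_2 are all 1, so H_1 ≅ Z^2.
  H_2: rank ker ∂_2 − rank ∂_3 = (18 − 17) − 0 = 1, and there is no ∂_3, so H_2 ≅ Z.

As a check, the Euler characteristic is 9 − 27 + 18 = 0, which agrees with 1 − 2 + 1 = 0.

H_0 = Z,  H_1 = Z^2,  H_2 = Z.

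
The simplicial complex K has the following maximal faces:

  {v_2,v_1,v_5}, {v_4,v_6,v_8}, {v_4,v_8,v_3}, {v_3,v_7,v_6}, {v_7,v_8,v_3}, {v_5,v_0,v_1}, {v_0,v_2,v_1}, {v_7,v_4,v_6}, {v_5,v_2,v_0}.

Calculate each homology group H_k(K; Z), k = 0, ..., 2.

H_0 = Z^2,  H_1 = Z,  H_2 = Z.

We work with the vertex ordering v_0 < v_1 < v_2 < v_3 < v_4 < v_5 < v_6 < v_7 < v_8. The simplices of K, each written with vertices in increasing order, are:

  0-simplices (9): [v_0], [v_1], [v_2], [v_3], [v_4], [v_5], [v_6], [v_7], [v_8]
  1-simplices (16): (16 of them)
  2-simplices (9): [v_0,v_1,v_2], [v_0,v_1,v_5], [v_0,v_2,v_5], [v_1,v_2,v_5], [v_3,v_4,v_8], [v_3,v_6,v_7], [v_3,v_7,v_8], [v_4,v_6,v_7], [v_4,v_6,v_8]

giving chain groups C_0 ≅ Z^9, C_1 ≅ Z^16, C_2 ≅ Z^9.

The boundary map ∂_1: C_1 → C_0 maps an edge to its endpoints' difference, ∂[p,q] = q − p. For instance
  ∂[v_4,v_6] = [v_6] − [v_4].
This gives a 9×16 integer matrix of rank 7; reducing to Smith normal form yields diagonal entries (1,1,1,1,1,1,1).

The boundary map ∂_2: C_2 → C_1 maps a triangle to the signed sum of its edges. For instance
  ∂[v_3,v_4,v_8] = [v_4,v_8] − [v_3,v_8] + [v_3,v_4],
  ∂[v_4,v_6,v_8] = [v_6,v_8] − [v_4,v_8] + [v_4,v_6].
The resulting 16×9 matrix has rank 8, and its Smith normal form has invariant factors (1,1,1,1,1,1,1,1).

Now H_k = ker ∂_k / im ∂_{k+1}, so:

  H_0: rank C_0 − rank ∂_1 = 9 − 7 = 2, and the invariant factors of ∂_1 are all 1, so H_0 ≅ Z^2.
  H_1: rank ker ∂_1 − rank ∂_2 = (16 − 7) − 8 = 1, and the invariant factors of ∂_2 are all 1, so H_1 ≅ Z.
  H_2: rank ker ∂_2 − rank ∂_3 = (9 − 8) − 0 = 1, and there is no ∂_3, so H_2 ≅ Z.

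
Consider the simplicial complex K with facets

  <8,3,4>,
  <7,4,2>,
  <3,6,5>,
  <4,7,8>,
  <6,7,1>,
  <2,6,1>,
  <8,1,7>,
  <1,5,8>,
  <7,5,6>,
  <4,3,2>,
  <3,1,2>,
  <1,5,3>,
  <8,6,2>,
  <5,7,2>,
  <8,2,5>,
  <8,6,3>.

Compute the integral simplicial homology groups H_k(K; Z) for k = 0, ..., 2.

H_0 = Z,  H_1 = Z^2,  H_2 = Z.

Order the vertices as 1 < 2 < 3 < 4 < 5 < 6 < 7 < 8. Listing each simplex with vertices in this order, K has dimension 2 with simplices:

  0-simplices (8): [1], [2], [3], [4], [5], [6], [7], [8]
  1-simplices (24): (24 of them)
  2-simplices (16): [1,2,3], [1,2,6], [1,3,5], [1,5,8], [1,6,7], [1,7,8], [2,3,4], [2,4,7], [2,5,7], [2,5,8], [2,6,8], [3,4,8], [3,5,6], [3,6,8], [4,7,8], [5,6,7]

Hence C_0 ≅ Z^8, C_1 ≅ Z^24, C_2 ≅ Z^16.

The boundary map ∂_1: C_1 → C_0 sends each edge [p,q] (with p < q) to q − p. For instance
  ∂[2,8] = [8] − [2].
As a 8×24 matrix over Z this has rank 7, with invariant factors (1,1,1,1,1,1,1).

∂_2: C_2 → C_1 acts by ∂[p,q,r] = [q,r] − [p,r] + [p,q]. For instance
  ∂[5,6,7] = [6,7] − [5,7] + [5,6],
  ∂[3,5,6] = [5,6] − [3,6] + [3,5].
The 24×16 boundary matrix has rank 15 and Smith normal form diag(1,1,1,1,1,1,1,1,1,1,1,1,1,1,1).

Computing H_k = (kernel of ∂_k) / (image of ∂_{k+1}):

  H_0: rank C_0 − rank ∂_1 = 8 − 7 = 1, and the invariant factors of ∂_1 are all 1, so H_0 = Z.
  H_1: rank ker ∂_1 − rank ∂_2 = (24 − 7) − 15 = 2, and the invariant factors of ∂_2 are all 1, so H_1 = Z^2.
  H_2: rank ker ∂_2 − rank ∂_3 = (16 − 15) − 0 = 1, and there is no ∂_3, so H_2 = Z.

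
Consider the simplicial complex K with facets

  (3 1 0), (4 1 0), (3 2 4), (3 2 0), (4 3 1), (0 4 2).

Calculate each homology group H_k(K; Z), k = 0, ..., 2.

Order the vertices as 0 < 1 < 2 < 3 < 4. Listing each simplex with vertices in this order, K has dimension 2 with simplices:

  0-simplices (5): [0], [1], [2], [3], [4]
  1-simplices (9): [0,1], [0,2], [0,3], [0,4], [1,3], [1,4], [2,3], [2,4], [3,4]
  2-simplices (6): [0,1,3], [0,1,4], [0,2,3], [0,2,4], [1,3,4], [2,3,4]

giving chain groups C_0 ≅ Z^5, C_1 ≅ Z^9, C_2 ≅ Z^6.

The boundary map ∂_1: C_1 → C_0 maps an edge to its endpoints' difference, ∂[p,q] = q − p.
The resulting 5×9 matrix has rank 4, and its Smith normal form has invariant factors (1,1,1,1).

∂_2: C_2 → C_1 acts by ∂[p,q,r] = [q,r] − [p,r] + [p,q]. For instance
  ∂[0,2,4] = [2,4] − [0,4] + [0,2],
  ∂[0,2,3] = [2,3] − [0,3] + [0,2].
The 9×6 boundary matrix has rank 5 and Smith normal form diag(1,1,1,1,1).

Reading off H_k = ker ∂_k / im ∂_{k+1}:

  H_0: rank C_0 − rank ∂_1 = 5 − 4 = 1, and the invariant factors of ∂_1 are all 1, so H_0 ≅ Z.
  H_1: rank ker ∂_1 − rank ∂_2 = (9 − 4) − 5 = 0, and the invariant factors of ∂_2 are all 1, so H_1 ≅ 0.
  H_2: rank ker ∂_2 − rank ∂_3 = (6 − 5) − 0 = 1, and there is no ∂_3, so H_2 ≅ Z.

(K is a triangulation of the 2-sphere S^2.)

H_0 ≅ Z,  H_1 = 0,  H_2 ≅ Z.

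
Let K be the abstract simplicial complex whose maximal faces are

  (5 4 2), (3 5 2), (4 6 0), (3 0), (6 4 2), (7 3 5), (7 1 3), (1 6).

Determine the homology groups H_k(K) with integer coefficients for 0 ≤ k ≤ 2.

Fix the vertex order 0 < 1 < 2 < 3 < 4 < 5 < 6 < 7 and write every simplex with vertices in increasing order. Then dim K = 2 and the simplices of K are:

  0-simplices (8): [0], [1], [2], [3], [4], [5], [6], [7]
  1-simplices (15): [0,3], [0,4], [0,6], [1,3], [1,6], [1,7], [2,3], [2,4], [2,5], [2,6], [3,5], [3,7], [4,5], [4,6], [5,7]
  2-simplices (6): [0,4,6], [1,3,7], [2,3,5], [2,4,5], [2,4,6], [3,5,7]

so the chain groups are C_0 ≅ Z^8, C_1 ≅ Z^15, C_2 ≅ Z^6.

Boundary ∂_1: C_1 → C_0 sends each edge [p,q] (with p < q) to q − p.
The 8×15 boundary matrix has rank 7 and Smith normal form diag(1,1,1,1,1,1,1).

The boundary map ∂_2: C_2 → C_1 acts by ∂[p,q,r] = [q,r] − [p,r] + [p,q]. For instance
  ∂[1,3,7] = [3,7] − [1,7] + [1,3],
  ∂[2,3,5] = [3,5] − [2,5] + [2,3].
The 15×6 boundary matrix has rank 6 and Smith normal form diag(1,1,1,1,1,1).

Reading off H_k = ker ∂_k / im ∂_{k+1}:

  H_0: rank C_0 − rank ∂_1 = 8 − 7 = 1, and the invariant factors of ∂_1 are all 1, so H_0 = Z.
  H_1: rank ker ∂_1 − rank ∂_2 = (15 − 7) − 6 = 2, and the invariant factors of ∂_2 are all 1, so H_1 = Z^2.
  H_2: rank ker ∂_2 − rank ∂_3 = (6 − 6) − 0 = 0, and there is no ∂_3, so H_2 = 0.

As a check, the Euler characteristic is 8 − 15 + 6 = -1, which agrees with 1 − 2 + 0 = -1.

H_0 = Z,  H_1 = Z^2,  H_2 = 0.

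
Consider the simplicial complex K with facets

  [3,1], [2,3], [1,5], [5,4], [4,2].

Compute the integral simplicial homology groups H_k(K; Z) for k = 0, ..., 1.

H_0 = Z,  H_1 = Z.

Take the total order 1 < 2 < 3 < 4 < 5 on the vertex set. Then K (dimension 1) consists of the simplices:

  0-simplices (5): [1], [2], [3], [4], [5]
  1-simplices (5): [1,3], [1,5], [2,3], [2,4], [4,5]

Hence C_0 ≅ Z^5, C_1 ≅ Z^5.

∂_1: C_1 → C_0 maps an edge to its endpoints' difference, ∂[p,q] = q − p. For instance
  ∂[4,5] = [5] − [4].
As a 5×5 matrix over Z this has rank 4, with invariant factors (1,1,1,1).

Computing H_k = (kernel of ∂_k) / (image of ∂_{k+1}):

  H_0: rank C_0 − rank ∂_1 = 5 − 4 = 1, and the invariant factors of ∂_1 are all 1, so H_0 = Z.
  H_1: rank ker ∂_1 − rank ∂_2 = (5 − 4) − 0 = 1, and there is no ∂_2, so H_1 = Z.

As a check, the Euler characteristic is 5 − 5 = 0, which agrees with 1 − 1 = 0.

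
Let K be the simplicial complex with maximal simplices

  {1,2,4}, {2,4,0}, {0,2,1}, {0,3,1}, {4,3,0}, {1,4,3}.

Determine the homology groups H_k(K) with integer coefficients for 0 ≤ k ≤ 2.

Take the total order 0 < 1 < 2 < 3 < 4 on the vertex set. Then K (dimension 2) consists of the simplices:

  0-simplices (5): [0], [1], [2], [3], [4]
  1-simplices (9): [0,1], [0,2], [0,3], [0,4], [1,2], [1,3], [1,4], [2,4], [3,4]
  2-simplices (6): [0,1,2], [0,1,3], [0,2,4], [0,3,4], [1,2,4], [1,3,4]

Hence C_0 ≅ Z^5, C_1 ≅ Z^9, C_2 ≅ Z^6.

Boundary ∂_1: C_1 → C_0 is given by ∂[p,q] = [q] − [p]. For instance
  ∂[1,4] = [4] − [1].
The resulting 5×9 matrix has rank 4, and its Smith normal form has invariant factors (1,1,1,1).

∂_2: C_2 → C_1 sends each 2-simplex [p,q,r] to [q,r] − [p,r] + [p,q]. For instance
  ∂[1,3,4] = [3,4] − [1,4] + [1,3],
  ∂[0,2,4] = [2,4] − [0,4] + [0,2].
The 9×6 boundary matrix has rank 5 and Smith normal form diag(1,1,1,1,1).

From H_k ≅ ker(∂_k) / im(∂_{k+1}) we obtain:

  H_0: rank C_0 − rank ∂_1 = 5 − 4 = 1, and the invariant factors of ∂_1 are all 1, so H_0 ≅ Z.
  H_1: rank ker ∂_1 − rank ∂_2 = (9 − 4) − 5 = 0, and the invariant factors of ∂_2 are all 1, so H_1 ≅ 0.
  H_2: rank ker ∂_2 − rank ∂_3 = (6 − 5) − 0 = 1, and there is no ∂_3, so H_2 ≅ Z.

As a check, the Euler characteristic is 5 − 9 + 6 = 2, which agrees with 1 − 0 + 1 = 2.
(K is a triangulation of the 2-sphere S^2.)

H_0 ≅ Z,  H_1 = 0,  H_2 ≅ Z.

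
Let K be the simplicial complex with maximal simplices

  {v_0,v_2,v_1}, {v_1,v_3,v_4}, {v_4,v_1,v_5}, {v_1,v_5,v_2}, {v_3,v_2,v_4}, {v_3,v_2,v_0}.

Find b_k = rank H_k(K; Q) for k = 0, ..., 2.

b_0 = 1, b_1 = 1, b_2 = 0.

Order the vertices as v_0 < v_1 < v_2 < v_3 < v_4 < v_5. Listing each simplex with vertices in this order, K has dimension 2 with simplices:

  0-simplices (6): [v_0], [v_1], [v_2], [v_3], [v_4], [v_5]
  1-simplices (12): [v_0,v_1], [v_0,v_2], [v_0,v_3], [v_1,v_2], [v_1,v_3], [v_1,v_4], [v_1,v_5], [v_2,v_3], [v_2,v_4], [v_2,v_5], [v_3,v_4], [v_4,v_5]
  2-simplices (6): [v_0,v_1,v_2], [v_0,v_2,v_3], [v_1,v_2,v_5], [v_1,v_3,v_4], [v_1,v_4,v_5], [v_2,v_3,v_4]

so the chain groups are C_0 ≅ Z^6, C_1 ≅ Z^12, C_2 ≅ Z^6.

The boundary map ∂_1: C_1 → C_0 is given by ∂[p,q] = [q] − [p].
As a 6×12 matrix over Z this has rank 5, with invariant factors (1,1,1,1,1).

∂_2: C_2 → C_1 sends each 2-simplex [p,q,r] to [q,r] − [p,r] + [p,q]. For instance
  ∂[v_1,v_4,v_5] = [v_4,v_5] − [v_1,v_5] + [v_1,v_4],
  ∂[v_0,v_1,v_2] = [v_1,v_2] − [v_0,v_2] + [v_0,v_1].
The resulting 12×6 matrix has rank 6, and its Smith normal form has invariant factors (1,1,1,1,1,1).

Computing H_k = (kernel of ∂_k) / (image of ∂_{k+1}):

  H_0: rank C_0 − rank ∂_1 = 6 − 5 = 1, and the invariant factors of ∂_1 are all 1, so H_0 ≅ Z.
  H_1: rank ker ∂_1 − rank ∂_2 = (12 − 5) − 6 = 1, and the invariant factors of ∂_2 are all 1, so H_1 ≅ Z.
  H_2: rank ker ∂_2 − rank ∂_3 = (6 − 6) − 0 = 0, and there is no ∂_3, so H_2 ≅ 0.

As a check, the Euler characteristic is 6 − 12 + 6 = 0, which agrees with 1 − 1 + 0 = 0.
(K is a triangulation of the cylinder S^1 x I.)

Hence the Betti numbers are b_0 = 1, b_1 = 1, b_2 = 0.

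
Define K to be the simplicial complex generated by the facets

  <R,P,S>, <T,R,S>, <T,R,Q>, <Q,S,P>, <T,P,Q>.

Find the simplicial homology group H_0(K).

H_0 = Z.

We work with the vertex ordering P < Q < R < S < T. The simplices of K, each written with vertices in increasing order, are:

  0-simplices (5): P, Q, R, S, T
  1-simplices (10): PQ, PR, PS, PT, QR, QS, QT, RS, RT, ST
  2-simplices (5): PQS, PQT, PRS, QRT, RST

giving chain groups C_0 ≅ Z^5, C_1 ≅ Z^10, C_2 ≅ Z^5.

∂_1: C_1 → C_0 is given by ∂[p,q] = [q] − [p].
As a 5×10 matrix over Z this has rank 4, with invariant factors (1,1,1,1).

∂_2: C_2 → C_1 sends each 2-simplex [p,q,r] to [q,r] − [p,r] + [p,q]. For instance
  ∂PQT = QT − PT + PQ,
  ∂RST = ST − RT + RS.
The resulting 10×5 matrix has rank 5, and its Smith normal form has invariant factors (1,1,1,1,1).

Computing H_k = (kernel of ∂_k) / (image of ∂_{k+1}):

  H_0: rank C_0 − rank ∂_1 = 5 − 4 = 1, and the invariant factors of ∂_1 are all 1, so H_0 ≅ Z.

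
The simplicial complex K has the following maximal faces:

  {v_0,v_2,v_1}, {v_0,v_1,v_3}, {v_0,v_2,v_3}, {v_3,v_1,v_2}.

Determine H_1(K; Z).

Take the total order v_0 < v_1 < v_2 < v_3 on the vertex set. Then K (dimension 2) consists of the simplices:

  0-simplices (4): [v_0], [v_1], [v_2], [v_3]
  1-simplices (6): [v_0,v_1], [v_0,v_2], [v_0,v_3], [v_1,v_2], [v_1,v_3], [v_2,v_3]
  2-simplices (4): [v_0,v_1,v_2], [v_0,v_1,v_3], [v_0,v_2,v_3], [v_1,v_2,v_3]

Hence C_0 ≅ Z^4, C_1 ≅ Z^6, C_2 ≅ Z^4.

∂_1: C_1 → C_0 is given by ∂[p,q] = [q] − [p]. For instance
  ∂[v_2,v_3] = [v_3] − [v_2].
The resulting 4×6 matrix has rank 3, and its Smith normal form has invariant factors (1,1,1).

Boundary ∂_2: C_2 → C_1 sends each 2-simplex [p,q,r] to [q,r] − [p,r] + [p,q]. For instance
  ∂[v_0,v_1,v_3] = [v_1,v_3] − [v_0,v_3] + [v_0,v_1],
  ∂[v_0,v_2,v_3] = [v_2,v_3] − [v_0,v_3] + [v_0,v_2].
As a 6×4 matrix over Z this has rank 3, with invariant factors (1,1,1).

Reading off H_k = ker ∂_k / im ∂_{k+1}:

  H_1: rank ker ∂_1 − rank ∂_2 = (6 − 3) − 3 = 0, and the invariant factors of ∂_2 are all 1, so H_1 = 0.

(K is a triangulation of the 2-sphere S^2.)

H_1 = 0.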